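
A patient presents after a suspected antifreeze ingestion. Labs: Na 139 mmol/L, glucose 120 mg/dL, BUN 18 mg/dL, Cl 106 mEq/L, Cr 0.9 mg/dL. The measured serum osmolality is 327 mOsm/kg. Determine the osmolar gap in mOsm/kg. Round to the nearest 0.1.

Calculated osmolality = 2·Na + glucose/18 + BUN/2.8
= 2·139 + 120/18 + 18/2.8
= 278 + 6.67 + 6.43
= 291.1 mOsm/kg ≈ 291.1 mOsm/kg
Osmolar gap = measured − calculated = 327 − 291.1 = 35.9 mOsm/kg

35.9 mOsm/kg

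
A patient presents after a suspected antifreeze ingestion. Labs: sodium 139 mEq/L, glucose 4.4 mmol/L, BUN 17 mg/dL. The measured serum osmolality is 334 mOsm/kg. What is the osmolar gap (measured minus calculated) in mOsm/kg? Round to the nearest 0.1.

Calculated osmolality = 2·Na + glucose + BUN/2.8
= 2·139 + 4.4 + 17/2.8
= 278 + 4.40 + 6.07
= 288.47 mOsm/kg ≈ 288.5 mOsm/kg
Osmolar gap = measured − calculated = 334 − 288.5 = 45.5 mOsm/kg

45.5 mOsm/kg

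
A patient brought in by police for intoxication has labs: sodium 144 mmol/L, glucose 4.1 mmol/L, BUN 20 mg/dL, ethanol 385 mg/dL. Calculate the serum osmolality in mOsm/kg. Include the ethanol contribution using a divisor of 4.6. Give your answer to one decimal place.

Calculated osmolality = 2·Na + glucose + BUN/2.8 + ethanol/4.6
= 2·144 + 4.1 + 20/2.8 + 385/4.6
= 288 + 4.10 + 7.14 + 83.70
= 382.94 mOsm/kg

382.9 mOsm/kg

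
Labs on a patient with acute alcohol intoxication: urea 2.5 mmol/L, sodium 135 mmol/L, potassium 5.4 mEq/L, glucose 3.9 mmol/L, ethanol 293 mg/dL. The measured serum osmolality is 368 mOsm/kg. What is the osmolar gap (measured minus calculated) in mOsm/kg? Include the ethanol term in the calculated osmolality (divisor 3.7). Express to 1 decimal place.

Calculated osmolality = 2·Na + glucose + urea + ethanol/3.7
= 2·135 + 3.9 + 2.5 + 293/3.7
= 270 + 3.90 + 2.50 + 79.19
= 355.59 mOsm/kg ≈ 355.6 mOsm/kg
Osmolar gap = measured − calculated = 368 − 355.6 = 12.4 mOsm/kg

12.4 mOsm/kg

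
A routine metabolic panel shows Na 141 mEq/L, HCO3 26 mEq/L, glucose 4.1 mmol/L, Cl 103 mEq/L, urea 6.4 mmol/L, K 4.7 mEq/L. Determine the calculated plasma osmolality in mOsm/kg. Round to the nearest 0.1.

292.5 mOsm/kg

Calculated osmolality = 2·Na + glucose + urea
= 2·141 + 4.1 + 6.4
= 282 + 4.10 + 6.40
= 292.5 mOsm/kg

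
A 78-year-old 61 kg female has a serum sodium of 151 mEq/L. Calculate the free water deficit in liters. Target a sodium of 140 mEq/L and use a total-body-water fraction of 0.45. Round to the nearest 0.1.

2.2 L

TBW = 0.45 · 61 = 27.45 L
Free water deficit = TBW · (Na/140 − 1)
= 27.45 · (151/140 − 1)
= 27.45 · 0.0786
= 2.16 L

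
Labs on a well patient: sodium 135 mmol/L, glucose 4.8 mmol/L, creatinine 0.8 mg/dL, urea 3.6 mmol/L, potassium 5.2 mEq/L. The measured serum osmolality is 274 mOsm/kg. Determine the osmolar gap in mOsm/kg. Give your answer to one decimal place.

Calculated osmolality = 2·Na + glucose + urea
= 2·135 + 4.8 + 3.6
= 270 + 4.80 + 3.60
= 278.4 mOsm/kg ≈ 278.4 mOsm/kg
Osmolar gap = measured − calculated = 274 − 278.4 = -4.4 mOsm/kg

-4.4 mOsm/kg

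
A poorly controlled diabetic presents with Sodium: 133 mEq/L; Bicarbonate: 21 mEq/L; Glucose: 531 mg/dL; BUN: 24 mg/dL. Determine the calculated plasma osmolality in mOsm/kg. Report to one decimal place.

304.1 mOsm/kg

Calculated osmolality = 2·Na + glucose/18 + BUN/2.8
= 2·133 + 531/18 + 24/2.8
= 266 + 29.50 + 8.57
= 304.07 mOsm/kg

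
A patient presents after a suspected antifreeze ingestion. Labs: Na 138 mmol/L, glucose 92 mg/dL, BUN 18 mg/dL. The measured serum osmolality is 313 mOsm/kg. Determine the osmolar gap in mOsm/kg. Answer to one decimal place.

Calculated osmolality = 2·Na + glucose/18 + BUN/2.8
= 2·138 + 92/18 + 18/2.8
= 276 + 5.11 + 6.43
= 287.54 mOsm/kg ≈ 287.5 mOsm/kg
Osmolar gap = measured − calculated = 313 − 287.5 = 25.5 mOsm/kg

25.5 mOsm/kg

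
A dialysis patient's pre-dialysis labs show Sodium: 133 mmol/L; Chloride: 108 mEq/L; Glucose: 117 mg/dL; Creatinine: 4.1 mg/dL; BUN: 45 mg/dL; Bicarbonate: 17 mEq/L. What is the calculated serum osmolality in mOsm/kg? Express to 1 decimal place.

288.6 mOsm/kg

Calculated osmolality = 2·Na + glucose/18 + BUN/2.8
= 2·133 + 117/18 + 45/2.8
= 266 + 6.50 + 16.07
= 288.57 mOsm/kg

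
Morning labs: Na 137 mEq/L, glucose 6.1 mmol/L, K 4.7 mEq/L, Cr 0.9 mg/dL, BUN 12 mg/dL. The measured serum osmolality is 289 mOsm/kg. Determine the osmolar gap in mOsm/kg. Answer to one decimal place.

Calculated osmolality = 2·Na + glucose + BUN/2.8
= 2·137 + 6.1 + 12/2.8
= 274 + 6.10 + 4.29
= 284.39 mOsm/kg ≈ 284.4 mOsm/kg
Osmolar gap = measured − calculated = 289 − 284.4 = 4.6 mOsm/kg

4.6 mOsm/kg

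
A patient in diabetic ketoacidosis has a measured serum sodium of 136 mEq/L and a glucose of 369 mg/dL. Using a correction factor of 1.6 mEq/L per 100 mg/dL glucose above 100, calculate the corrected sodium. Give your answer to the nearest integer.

Corrected Na = measured Na + 1.6 · (glucose − 100)/100
= 136 + 1.6 · (369 − 100)/100
= 136 + 4.3
= 140.3 mEq/L

140 mEq/L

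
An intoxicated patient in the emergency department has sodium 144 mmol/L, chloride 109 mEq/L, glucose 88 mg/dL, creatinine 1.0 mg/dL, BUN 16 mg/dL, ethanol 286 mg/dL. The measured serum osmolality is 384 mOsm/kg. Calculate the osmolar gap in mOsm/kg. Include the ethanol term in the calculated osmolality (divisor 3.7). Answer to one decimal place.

Calculated osmolality = 2·Na + glucose/18 + BUN/2.8 + ethanol/3.7
= 2·144 + 88/18 + 16/2.8 + 286/3.7
= 288 + 4.89 + 5.71 + 77.30
= 375.9 mOsm/kg ≈ 375.9 mOsm/kg
Osmolar gap = measured − calculated = 384 − 375.9 = 8.1 mOsm/kg

8.1 mOsm/kg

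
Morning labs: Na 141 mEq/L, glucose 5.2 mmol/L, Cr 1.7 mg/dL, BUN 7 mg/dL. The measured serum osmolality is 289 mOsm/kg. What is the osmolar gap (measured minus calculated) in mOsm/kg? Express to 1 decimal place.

-0.7 mOsm/kg

Calculated osmolality = 2·Na + glucose + BUN/2.8
= 2·141 + 5.2 + 7/2.8
= 282 + 5.20 + 2.50
= 289.7 mOsm/kg ≈ 289.7 mOsm/kg
Osmolar gap = measured − calculated = 289 − 289.7 = -0.7 mOsm/kg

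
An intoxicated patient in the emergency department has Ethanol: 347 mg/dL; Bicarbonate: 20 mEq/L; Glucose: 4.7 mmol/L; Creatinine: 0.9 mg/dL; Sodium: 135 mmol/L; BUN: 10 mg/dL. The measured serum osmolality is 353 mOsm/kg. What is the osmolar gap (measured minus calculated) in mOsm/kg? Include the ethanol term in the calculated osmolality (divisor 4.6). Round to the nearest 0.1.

Calculated osmolality = 2·Na + glucose + BUN/2.8 + ethanol/4.6
= 2·135 + 4.7 + 10/2.8 + 347/4.6
= 270 + 4.70 + 3.57 + 75.43
= 353.7 mOsm/kg ≈ 353.7 mOsm/kg
Osmolar gap = measured − calculated = 353 − 353.7 = -0.7 mOsm/kg

-0.7 mOsm/kg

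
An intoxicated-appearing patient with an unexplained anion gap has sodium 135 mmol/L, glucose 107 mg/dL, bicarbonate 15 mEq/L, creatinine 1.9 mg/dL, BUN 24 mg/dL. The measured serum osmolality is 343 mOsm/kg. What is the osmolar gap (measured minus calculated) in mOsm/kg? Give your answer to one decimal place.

58.5 mOsm/kg

Calculated osmolality = 2·Na + glucose/18 + BUN/2.8
= 2·135 + 107/18 + 24/2.8
= 270 + 5.94 + 8.57
= 284.51 mOsm/kg ≈ 284.5 mOsm/kg
Osmolar gap = measured − calculated = 343 − 284.5 = 58.5 mOsm/kg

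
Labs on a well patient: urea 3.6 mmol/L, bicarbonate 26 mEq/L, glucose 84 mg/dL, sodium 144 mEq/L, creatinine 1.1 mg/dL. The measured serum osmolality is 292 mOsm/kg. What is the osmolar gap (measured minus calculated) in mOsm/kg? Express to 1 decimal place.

Calculated osmolality = 2·Na + glucose/18 + urea
= 2·144 + 84/18 + 3.6
= 288 + 4.67 + 3.60
= 296.27 mOsm/kg ≈ 296.3 mOsm/kg
Osmolar gap = measured − calculated = 292 − 296.3 = -4.3 mOsm/kg

-4.3 mOsm/kg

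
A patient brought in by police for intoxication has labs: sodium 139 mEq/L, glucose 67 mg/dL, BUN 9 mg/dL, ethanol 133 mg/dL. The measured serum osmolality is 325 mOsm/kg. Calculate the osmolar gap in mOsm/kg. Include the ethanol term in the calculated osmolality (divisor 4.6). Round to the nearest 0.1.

11.2 mOsm/kg

Calculated osmolality = 2·Na + glucose/18 + BUN/2.8 + ethanol/4.6
= 2·139 + 67/18 + 9/2.8 + 133/4.6
= 278 + 3.72 + 3.21 + 28.91
= 313.84 mOsm/kg ≈ 313.8 mOsm/kg
Osmolar gap = measured − calculated = 325 − 313.8 = 11.2 mOsm/kg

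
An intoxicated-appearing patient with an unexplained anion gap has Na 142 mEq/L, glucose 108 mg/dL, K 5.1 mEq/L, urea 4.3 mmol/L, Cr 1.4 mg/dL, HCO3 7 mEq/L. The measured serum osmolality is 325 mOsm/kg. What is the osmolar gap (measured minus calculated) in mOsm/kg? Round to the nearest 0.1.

Calculated osmolality = 2·Na + glucose/18 + urea
= 2·142 + 108/18 + 4.3
= 284 + 6 + 4.30
= 294.3 mOsm/kg ≈ 294.3 mOsm/kg
Osmolar gap = measured − calculated = 325 − 294.3 = 30.7 mOsm/kg

30.7 mOsm/kg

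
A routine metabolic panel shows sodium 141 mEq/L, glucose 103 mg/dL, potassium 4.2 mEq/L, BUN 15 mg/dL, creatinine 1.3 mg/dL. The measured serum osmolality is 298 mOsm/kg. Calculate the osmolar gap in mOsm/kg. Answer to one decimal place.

Calculated osmolality = 2·Na + glucose/18 + BUN/2.8
= 2·141 + 103/18 + 15/2.8
= 282 + 5.72 + 5.36
= 293.08 mOsm/kg ≈ 293.1 mOsm/kg
Osmolar gap = measured − calculated = 298 − 293.1 = 4.9 mOsm/kg

4.9 mOsm/kg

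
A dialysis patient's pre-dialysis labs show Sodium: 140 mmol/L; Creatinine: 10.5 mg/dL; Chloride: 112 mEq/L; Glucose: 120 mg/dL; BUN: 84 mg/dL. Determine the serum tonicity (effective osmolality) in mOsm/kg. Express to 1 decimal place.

286.7 mOsm/kg

Effective osmolality excludes urea (freely permeant across cell membranes):
2·Na + glucose/18
= 2·140 + 120/18
= 280 + 6.67
= 286.67 mOsm/kg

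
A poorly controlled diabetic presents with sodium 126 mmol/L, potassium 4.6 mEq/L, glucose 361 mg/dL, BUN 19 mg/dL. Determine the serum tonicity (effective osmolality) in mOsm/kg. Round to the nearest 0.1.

Effective osmolality excludes urea (freely permeant across cell membranes):
2·Na + glucose/18
= 2·126 + 361/18
= 252 + 20.06
= 272.06 mOsm/kg

272.1 mOsm/kg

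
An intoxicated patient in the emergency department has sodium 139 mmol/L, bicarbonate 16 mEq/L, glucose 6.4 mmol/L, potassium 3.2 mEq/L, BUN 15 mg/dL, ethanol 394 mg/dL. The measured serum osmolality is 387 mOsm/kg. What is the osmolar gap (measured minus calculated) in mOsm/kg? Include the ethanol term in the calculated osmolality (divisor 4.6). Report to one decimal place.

11.6 mOsm/kg

Calculated osmolality = 2·Na + glucose + BUN/2.8 + ethanol/4.6
= 2·139 + 6.4 + 15/2.8 + 394/4.6
= 278 + 6.40 + 5.36 + 85.65
= 375.41 mOsm/kg ≈ 375.4 mOsm/kg
Osmolar gap = measured − calculated = 387 − 375.4 = 11.6 mOsm/kg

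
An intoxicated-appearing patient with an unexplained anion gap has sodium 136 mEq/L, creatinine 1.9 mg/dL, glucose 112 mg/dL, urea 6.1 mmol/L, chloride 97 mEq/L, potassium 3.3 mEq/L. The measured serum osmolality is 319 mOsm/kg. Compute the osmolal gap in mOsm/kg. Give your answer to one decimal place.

34.7 mOsm/kg

Calculated osmolality = 2·Na + glucose/18 + urea
= 2·136 + 112/18 + 6.1
= 272 + 6.22 + 6.10
= 284.32 mOsm/kg ≈ 284.3 mOsm/kg
Osmolar gap = measured − calculated = 319 − 284.3 = 34.7 mOsm/kg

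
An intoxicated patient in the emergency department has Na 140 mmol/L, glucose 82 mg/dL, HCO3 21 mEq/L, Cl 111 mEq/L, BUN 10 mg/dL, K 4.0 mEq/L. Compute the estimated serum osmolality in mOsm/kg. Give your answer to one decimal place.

Calculated osmolality = 2·Na + glucose/18 + BUN/2.8
= 2·140 + 82/18 + 10/2.8
= 280 + 4.56 + 3.57
= 288.13 mOsm/kg

288.1 mOsm/kg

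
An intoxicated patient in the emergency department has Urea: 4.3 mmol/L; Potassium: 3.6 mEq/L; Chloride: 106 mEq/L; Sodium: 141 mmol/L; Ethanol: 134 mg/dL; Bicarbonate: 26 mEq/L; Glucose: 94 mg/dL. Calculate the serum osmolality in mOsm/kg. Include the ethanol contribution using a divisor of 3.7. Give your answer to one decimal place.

327.7 mOsm/kg

Calculated osmolality = 2·Na + glucose/18 + urea + ethanol/3.7
= 2·141 + 94/18 + 4.3 + 134/3.7
= 282 + 5.22 + 4.30 + 36.22
= 327.74 mOsm/kg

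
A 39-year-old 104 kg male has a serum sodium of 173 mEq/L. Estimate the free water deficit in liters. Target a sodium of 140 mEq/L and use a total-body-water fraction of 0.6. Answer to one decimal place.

TBW = 0.6 · 104 = 62.4 L
Free water deficit = TBW · (Na/140 − 1)
= 62.4 · (173/140 − 1)
= 62.4 · 0.2357
= 14.71 L

14.7 L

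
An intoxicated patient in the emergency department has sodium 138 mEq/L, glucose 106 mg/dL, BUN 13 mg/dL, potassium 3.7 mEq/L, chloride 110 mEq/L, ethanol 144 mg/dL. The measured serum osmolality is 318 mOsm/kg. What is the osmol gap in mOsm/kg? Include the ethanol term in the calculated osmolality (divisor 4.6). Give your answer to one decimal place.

0.2 mOsm/kg

Calculated osmolality = 2·Na + glucose/18 + BUN/2.8 + ethanol/4.6
= 2·138 + 106/18 + 13/2.8 + 144/4.6
= 276 + 5.89 + 4.64 + 31.30
= 317.83 mOsm/kg ≈ 317.8 mOsm/kg
Osmolar gap = measured − calculated = 318 − 317.8 = 0.2 mOsm/kg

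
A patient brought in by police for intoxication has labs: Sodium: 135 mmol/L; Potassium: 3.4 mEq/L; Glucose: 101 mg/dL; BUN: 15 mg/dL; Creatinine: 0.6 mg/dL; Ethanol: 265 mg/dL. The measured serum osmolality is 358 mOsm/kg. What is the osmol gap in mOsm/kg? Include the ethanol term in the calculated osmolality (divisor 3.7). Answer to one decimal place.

Calculated osmolality = 2·Na + glucose/18 + BUN/2.8 + ethanol/3.7
= 2·135 + 101/18 + 15/2.8 + 265/3.7
= 270 + 5.61 + 5.36 + 71.62
= 352.59 mOsm/kg ≈ 352.6 mOsm/kg
Osmolar gap = measured − calculated = 358 − 352.6 = 5.4 mOsm/kg

5.4 mOsm/kg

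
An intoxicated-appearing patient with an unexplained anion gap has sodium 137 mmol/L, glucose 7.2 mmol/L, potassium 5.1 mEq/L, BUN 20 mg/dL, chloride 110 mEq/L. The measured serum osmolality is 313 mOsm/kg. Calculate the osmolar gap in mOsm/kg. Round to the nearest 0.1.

24.7 mOsm/kg

Calculated osmolality = 2·Na + glucose + BUN/2.8
= 2·137 + 7.2 + 20/2.8
= 274 + 7.20 + 7.14
= 288.34 mOsm/kg ≈ 288.3 mOsm/kg
Osmolar gap = measured − calculated = 313 − 288.3 = 24.7 mOsm/kg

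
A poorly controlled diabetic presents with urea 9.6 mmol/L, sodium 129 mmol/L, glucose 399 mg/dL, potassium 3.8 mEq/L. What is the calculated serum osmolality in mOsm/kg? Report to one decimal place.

289.8 mOsm/kg

Calculated osmolality = 2·Na + glucose/18 + urea
= 2·129 + 399/18 + 9.6
= 258 + 22.17 + 9.60
= 289.77 mOsm/kg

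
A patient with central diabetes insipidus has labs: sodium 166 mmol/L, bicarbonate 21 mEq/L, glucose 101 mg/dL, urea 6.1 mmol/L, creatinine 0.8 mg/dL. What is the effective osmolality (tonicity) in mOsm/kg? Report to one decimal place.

337.6 mOsm/kg

Effective osmolality excludes urea (freely permeant across cell membranes):
2·Na + glucose/18
= 2·166 + 101/18
= 332 + 5.61
= 337.61 mOsm/kg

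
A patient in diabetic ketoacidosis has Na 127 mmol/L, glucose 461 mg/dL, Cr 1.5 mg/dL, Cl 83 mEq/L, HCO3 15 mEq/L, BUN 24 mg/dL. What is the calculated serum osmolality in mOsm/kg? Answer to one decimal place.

288.2 mOsm/kg

Calculated osmolality = 2·Na + glucose/18 + BUN/2.8
= 2·127 + 461/18 + 24/2.8
= 254 + 25.61 + 8.57
= 288.18 mOsm/kg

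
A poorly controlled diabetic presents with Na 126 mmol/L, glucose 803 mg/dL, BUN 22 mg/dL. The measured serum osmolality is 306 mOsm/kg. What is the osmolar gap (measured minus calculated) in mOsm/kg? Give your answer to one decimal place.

1.5 mOsm/kg

Calculated osmolality = 2·Na + glucose/18 + BUN/2.8
= 2·126 + 803/18 + 22/2.8
= 252 + 44.61 + 7.86
= 304.47 mOsm/kg ≈ 304.5 mOsm/kg
Osmolar gap = measured − calculated = 306 − 304.5 = 1.5 mOsm/kg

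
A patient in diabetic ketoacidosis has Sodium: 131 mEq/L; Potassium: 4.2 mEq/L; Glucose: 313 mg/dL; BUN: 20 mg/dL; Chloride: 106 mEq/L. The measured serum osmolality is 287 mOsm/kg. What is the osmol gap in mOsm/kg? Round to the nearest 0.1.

0.5 mOsm/kg

Calculated osmolality = 2·Na + glucose/18 + BUN/2.8
= 2·131 + 313/18 + 20/2.8
= 262 + 17.39 + 7.14
= 286.53 mOsm/kg ≈ 286.5 mOsm/kg
Osmolar gap = measured − calculated = 287 − 286.5 = 0.5 mOsm/kg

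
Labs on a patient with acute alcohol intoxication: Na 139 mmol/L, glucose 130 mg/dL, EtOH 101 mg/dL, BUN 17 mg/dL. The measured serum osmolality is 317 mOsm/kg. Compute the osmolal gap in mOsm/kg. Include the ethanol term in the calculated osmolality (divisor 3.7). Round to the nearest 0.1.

-1.6 mOsm/kg

Calculated osmolality = 2·Na + glucose/18 + BUN/2.8 + ethanol/3.7
= 2·139 + 130/18 + 17/2.8 + 101/3.7
= 278 + 7.22 + 6.07 + 27.30
= 318.59 mOsm/kg ≈ 318.6 mOsm/kg
Osmolar gap = measured − calculated = 317 − 318.6 = -1.6 mOsm/kg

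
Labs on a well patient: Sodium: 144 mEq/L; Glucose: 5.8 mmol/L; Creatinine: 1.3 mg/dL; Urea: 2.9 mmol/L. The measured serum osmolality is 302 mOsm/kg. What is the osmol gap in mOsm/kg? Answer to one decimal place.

5.3 mOsm/kg

Calculated osmolality = 2·Na + glucose + urea
= 2·144 + 5.8 + 2.9
= 288 + 5.80 + 2.90
= 296.7 mOsm/kg ≈ 296.7 mOsm/kg
Osmolar gap = measured − calculated = 302 − 296.7 = 5.3 mOsm/kg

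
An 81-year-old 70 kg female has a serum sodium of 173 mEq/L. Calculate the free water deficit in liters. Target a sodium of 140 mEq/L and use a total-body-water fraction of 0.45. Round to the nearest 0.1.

TBW = 0.45 · 70 = 31.5 L
Free water deficit = TBW · (Na/140 − 1)
= 31.5 · (173/140 − 1)
= 31.5 · 0.2357
= 7.42 L

7.4 L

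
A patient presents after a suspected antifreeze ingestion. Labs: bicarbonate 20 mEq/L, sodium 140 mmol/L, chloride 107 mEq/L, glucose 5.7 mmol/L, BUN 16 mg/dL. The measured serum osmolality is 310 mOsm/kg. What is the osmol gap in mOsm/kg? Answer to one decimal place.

Calculated osmolality = 2·Na + glucose + BUN/2.8
= 2·140 + 5.7 + 16/2.8
= 280 + 5.70 + 5.71
= 291.41 mOsm/kg ≈ 291.4 mOsm/kg
Osmolar gap = measured − calculated = 310 − 291.4 = 18.6 mOsm/kg

18.6 mOsm/kg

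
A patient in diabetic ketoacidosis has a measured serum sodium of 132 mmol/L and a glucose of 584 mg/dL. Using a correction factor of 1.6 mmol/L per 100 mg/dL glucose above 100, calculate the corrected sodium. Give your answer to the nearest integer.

Corrected Na = measured Na + 1.6 · (glucose − 100)/100
= 132 + 1.6 · (584 − 100)/100
= 132 + 7.7
= 139.7 mmol/L

140 mmol/L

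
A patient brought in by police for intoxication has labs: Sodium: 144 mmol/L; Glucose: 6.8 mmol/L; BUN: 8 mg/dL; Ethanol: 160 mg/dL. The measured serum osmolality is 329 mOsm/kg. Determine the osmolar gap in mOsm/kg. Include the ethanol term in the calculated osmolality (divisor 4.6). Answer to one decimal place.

Calculated osmolality = 2·Na + glucose + BUN/2.8 + ethanol/4.6
= 2·144 + 6.8 + 8/2.8 + 160/4.6
= 288 + 6.80 + 2.86 + 34.78
= 332.44 mOsm/kg ≈ 332.4 mOsm/kg
Osmolar gap = measured − calculated = 329 − 332.4 = -3.4 mOsm/kg

-3.4 mOsm/kg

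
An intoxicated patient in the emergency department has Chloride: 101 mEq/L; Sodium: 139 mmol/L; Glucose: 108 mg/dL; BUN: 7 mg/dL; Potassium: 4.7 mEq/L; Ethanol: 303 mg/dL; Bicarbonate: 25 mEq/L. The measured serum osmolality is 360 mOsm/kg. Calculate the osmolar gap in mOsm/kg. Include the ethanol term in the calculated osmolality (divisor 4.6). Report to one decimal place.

7.6 mOsm/kg

Calculated osmolality = 2·Na + glucose/18 + BUN/2.8 + ethanol/4.6
= 2·139 + 108/18 + 7/2.8 + 303/4.6
= 278 + 6 + 2.50 + 65.87
= 352.37 mOsm/kg ≈ 352.4 mOsm/kg
Osmolar gap = measured − calculated = 360 − 352.4 = 7.6 mOsm/kg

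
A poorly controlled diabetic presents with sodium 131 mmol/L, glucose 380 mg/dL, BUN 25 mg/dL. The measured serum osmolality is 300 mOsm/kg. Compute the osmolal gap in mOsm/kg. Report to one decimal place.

Calculated osmolality = 2·Na + glucose/18 + BUN/2.8
= 2·131 + 380/18 + 25/2.8
= 262 + 21.11 + 8.93
= 292.04 mOsm/kg ≈ 292.0 mOsm/kg
Osmolar gap = measured − calculated = 300 − 292.0 = 8.0 mOsm/kg

8.0 mOsm/kg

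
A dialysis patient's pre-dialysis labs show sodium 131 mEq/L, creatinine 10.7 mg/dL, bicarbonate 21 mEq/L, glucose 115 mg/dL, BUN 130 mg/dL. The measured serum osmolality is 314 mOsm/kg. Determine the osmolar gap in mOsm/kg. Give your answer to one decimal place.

Calculated osmolality = 2·Na + glucose/18 + BUN/2.8
= 2·131 + 115/18 + 130/2.8
= 262 + 6.39 + 46.43
= 314.82 mOsm/kg ≈ 314.8 mOsm/kg
Osmolar gap = measured − calculated = 314 − 314.8 = -0.8 mOsm/kg

-0.8 mOsm/kg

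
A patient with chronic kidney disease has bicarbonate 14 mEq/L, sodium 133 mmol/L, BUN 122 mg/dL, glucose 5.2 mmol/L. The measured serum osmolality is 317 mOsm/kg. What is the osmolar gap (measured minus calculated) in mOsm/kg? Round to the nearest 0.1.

2.2 mOsm/kg

Calculated osmolality = 2·Na + glucose + BUN/2.8
= 2·133 + 5.2 + 122/2.8
= 266 + 5.20 + 43.57
= 314.77 mOsm/kg ≈ 314.8 mOsm/kg
Osmolar gap = measured − calculated = 317 − 314.8 = 2.2 mOsm/kg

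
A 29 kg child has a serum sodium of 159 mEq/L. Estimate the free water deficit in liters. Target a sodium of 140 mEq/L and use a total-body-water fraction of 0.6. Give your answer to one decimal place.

TBW = 0.6 · 29 = 17.4 L
Free water deficit = TBW · (Na/140 − 1)
= 17.4 · (159/140 − 1)
= 17.4 · 0.1357
= 2.36 L

2.4 L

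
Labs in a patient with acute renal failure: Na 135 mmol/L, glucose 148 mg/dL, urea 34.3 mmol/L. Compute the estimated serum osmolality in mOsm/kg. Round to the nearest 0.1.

312.5 mOsm/kg

Calculated osmolality = 2·Na + glucose/18 + urea
= 2·135 + 148/18 + 34.3
= 270 + 8.22 + 34.30
= 312.52 mOsm/kg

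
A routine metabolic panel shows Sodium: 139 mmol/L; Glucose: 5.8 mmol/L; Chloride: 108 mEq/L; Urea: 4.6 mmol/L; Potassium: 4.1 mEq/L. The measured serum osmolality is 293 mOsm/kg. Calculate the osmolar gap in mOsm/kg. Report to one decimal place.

Calculated osmolality = 2·Na + glucose + urea
= 2·139 + 5.8 + 4.6
= 278 + 5.80 + 4.60
= 288.4 mOsm/kg ≈ 288.4 mOsm/kg
Osmolar gap = measured − calculated = 293 − 288.4 = 4.6 mOsm/kg

4.6 mOsm/kg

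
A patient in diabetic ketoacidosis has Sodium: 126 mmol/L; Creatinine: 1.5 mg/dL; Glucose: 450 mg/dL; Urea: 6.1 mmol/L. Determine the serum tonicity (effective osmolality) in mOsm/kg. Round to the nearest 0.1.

Effective osmolality excludes urea (freely permeant across cell membranes):
2·Na + glucose/18
= 2·126 + 450/18
= 252 + 25
= 277 mOsm/kg

277.0 mOsm/kg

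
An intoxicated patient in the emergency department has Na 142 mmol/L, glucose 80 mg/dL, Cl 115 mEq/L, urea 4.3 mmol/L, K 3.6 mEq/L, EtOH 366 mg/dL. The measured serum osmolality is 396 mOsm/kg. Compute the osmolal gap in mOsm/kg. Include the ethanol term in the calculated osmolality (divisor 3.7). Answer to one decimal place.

Calculated osmolality = 2·Na + glucose/18 + urea + ethanol/3.7
= 2·142 + 80/18 + 4.3 + 366/3.7
= 284 + 4.44 + 4.30 + 98.92
= 391.66 mOsm/kg ≈ 391.7 mOsm/kg
Osmolar gap = measured − calculated = 396 − 391.7 = 4.3 mOsm/kg

4.3 mOsm/kg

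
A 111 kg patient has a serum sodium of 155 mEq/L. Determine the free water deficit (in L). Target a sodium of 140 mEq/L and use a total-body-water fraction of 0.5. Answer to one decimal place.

TBW = 0.5 · 111 = 55.5 L
Free water deficit = TBW · (Na/140 − 1)
= 55.5 · (155/140 − 1)
= 55.5 · 0.1071
= 5.94 L

5.9 L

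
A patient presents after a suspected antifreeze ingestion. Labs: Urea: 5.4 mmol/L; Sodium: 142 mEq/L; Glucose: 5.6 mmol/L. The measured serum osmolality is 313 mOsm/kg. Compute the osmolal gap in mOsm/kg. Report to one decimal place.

18.0 mOsm/kg

Calculated osmolality = 2·Na + glucose + urea
= 2·142 + 5.6 + 5.4
= 284 + 5.60 + 5.40
= 295 mOsm/kg ≈ 295.0 mOsm/kg
Osmolar gap = measured − calculated = 313 − 295.0 = 18.0 mOsm/kg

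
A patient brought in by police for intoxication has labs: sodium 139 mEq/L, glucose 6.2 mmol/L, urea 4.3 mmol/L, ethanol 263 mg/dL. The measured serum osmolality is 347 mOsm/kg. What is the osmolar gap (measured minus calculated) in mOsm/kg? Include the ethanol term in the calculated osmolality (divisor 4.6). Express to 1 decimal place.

1.3 mOsm/kg

Calculated osmolality = 2·Na + glucose + urea + ethanol/4.6
= 2·139 + 6.2 + 4.3 + 263/4.6
= 278 + 6.20 + 4.30 + 57.17
= 345.67 mOsm/kg ≈ 345.7 mOsm/kg
Osmolar gap = measured − calculated = 347 − 345.7 = 1.3 mOsm/kg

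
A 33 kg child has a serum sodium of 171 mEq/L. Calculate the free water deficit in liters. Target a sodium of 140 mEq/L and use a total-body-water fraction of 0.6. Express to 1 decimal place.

4.4 L

TBW = 0.6 · 33 = 19.8 L
Free water deficit = TBW · (Na/140 − 1)
= 19.8 · (171/140 − 1)
= 19.8 · 0.2214
= 4.38 L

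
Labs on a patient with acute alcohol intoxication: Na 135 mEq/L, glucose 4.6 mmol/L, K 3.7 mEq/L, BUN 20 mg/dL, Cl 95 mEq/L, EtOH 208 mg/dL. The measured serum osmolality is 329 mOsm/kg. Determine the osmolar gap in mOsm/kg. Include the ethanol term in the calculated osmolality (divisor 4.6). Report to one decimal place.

2.0 mOsm/kg

Calculated osmolality = 2·Na + glucose + BUN/2.8 + ethanol/4.6
= 2·135 + 4.6 + 20/2.8 + 208/4.6
= 270 + 4.60 + 7.14 + 45.22
= 326.96 mOsm/kg ≈ 327.0 mOsm/kg
Osmolar gap = measured − calculated = 329 − 327.0 = 2.0 mOsm/kg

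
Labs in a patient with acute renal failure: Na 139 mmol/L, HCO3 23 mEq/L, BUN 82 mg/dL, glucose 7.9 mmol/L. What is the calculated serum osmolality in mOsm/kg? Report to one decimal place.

315.2 mOsm/kg

Calculated osmolality = 2·Na + glucose + BUN/2.8
= 2·139 + 7.9 + 82/2.8
= 278 + 7.90 + 29.29
= 315.19 mOsm/kg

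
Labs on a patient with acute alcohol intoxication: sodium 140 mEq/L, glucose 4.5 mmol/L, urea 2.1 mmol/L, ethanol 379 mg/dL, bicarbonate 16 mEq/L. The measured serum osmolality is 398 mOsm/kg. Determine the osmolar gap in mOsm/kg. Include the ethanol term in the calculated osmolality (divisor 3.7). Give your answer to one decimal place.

Calculated osmolality = 2·Na + glucose + urea + ethanol/3.7
= 2·140 + 4.5 + 2.1 + 379/3.7
= 280 + 4.50 + 2.10 + 102.43
= 389.03 mOsm/kg ≈ 389.0 mOsm/kg
Osmolar gap = measured − calculated = 398 − 389.0 = 9.0 mOsm/kg

9.0 mOsm/kg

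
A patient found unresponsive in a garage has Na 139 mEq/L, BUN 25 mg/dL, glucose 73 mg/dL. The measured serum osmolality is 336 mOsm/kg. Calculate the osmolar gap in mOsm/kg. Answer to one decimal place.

Calculated osmolality = 2·Na + glucose/18 + BUN/2.8
= 2·139 + 73/18 + 25/2.8
= 278 + 4.06 + 8.93
= 290.99 mOsm/kg ≈ 291.0 mOsm/kg
Osmolar gap = measured − calculated = 336 − 291.0 = 45.0 mOsm/kg

45.0 mOsm/kg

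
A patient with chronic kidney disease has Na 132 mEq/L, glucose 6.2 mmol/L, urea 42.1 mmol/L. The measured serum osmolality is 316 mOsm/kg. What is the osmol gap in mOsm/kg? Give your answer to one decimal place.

Calculated osmolality = 2·Na + glucose + urea
= 2·132 + 6.2 + 42.1
= 264 + 6.20 + 42.10
= 312.3 mOsm/kg ≈ 312.3 mOsm/kg
Osmolar gap = measured − calculated = 316 − 312.3 = 3.7 mOsm/kg

3.7 mOsm/kg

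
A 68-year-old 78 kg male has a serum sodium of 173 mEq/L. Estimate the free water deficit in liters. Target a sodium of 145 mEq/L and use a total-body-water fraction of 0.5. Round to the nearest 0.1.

TBW = 0.5 · 78 = 39 L
Free water deficit = TBW · (Na/145 − 1)
= 39 · (173/145 − 1)
= 39 · 0.1931
= 7.53 L

7.5 L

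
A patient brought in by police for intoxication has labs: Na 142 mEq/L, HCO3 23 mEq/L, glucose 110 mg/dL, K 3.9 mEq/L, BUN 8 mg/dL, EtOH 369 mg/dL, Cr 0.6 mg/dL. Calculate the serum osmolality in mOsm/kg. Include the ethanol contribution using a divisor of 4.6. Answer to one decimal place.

Calculated osmolality = 2·Na + glucose/18 + BUN/2.8 + ethanol/4.6
= 2·142 + 110/18 + 8/2.8 + 369/4.6
= 284 + 6.11 + 2.86 + 80.22
= 373.19 mOsm/kg

373.2 mOsm/kg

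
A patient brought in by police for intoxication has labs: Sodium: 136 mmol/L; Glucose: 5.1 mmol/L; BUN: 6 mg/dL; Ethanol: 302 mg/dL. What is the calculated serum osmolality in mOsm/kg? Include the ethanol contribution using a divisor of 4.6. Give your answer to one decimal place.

Calculated osmolality = 2·Na + glucose + BUN/2.8 + ethanol/4.6
= 2·136 + 5.1 + 6/2.8 + 302/4.6
= 272 + 5.10 + 2.14 + 65.65
= 344.89 mOsm/kg

344.9 mOsm/kg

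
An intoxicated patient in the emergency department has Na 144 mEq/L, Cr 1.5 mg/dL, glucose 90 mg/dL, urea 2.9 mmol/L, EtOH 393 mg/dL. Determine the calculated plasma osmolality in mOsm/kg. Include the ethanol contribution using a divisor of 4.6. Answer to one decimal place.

Calculated osmolality = 2·Na + glucose/18 + urea + ethanol/4.6
= 2·144 + 90/18 + 2.9 + 393/4.6
= 288 + 5 + 2.90 + 85.43
= 381.33 mOsm/kg

381.3 mOsm/kg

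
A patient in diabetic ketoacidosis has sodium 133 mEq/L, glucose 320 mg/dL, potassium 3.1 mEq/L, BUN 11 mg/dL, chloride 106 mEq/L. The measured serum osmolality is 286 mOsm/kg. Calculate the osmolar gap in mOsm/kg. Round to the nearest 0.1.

-1.7 mOsm/kg

Calculated osmolality = 2·Na + glucose/18 + BUN/2.8
= 2·133 + 320/18 + 11/2.8
= 266 + 17.78 + 3.93
= 287.71 mOsm/kg ≈ 287.7 mOsm/kg
Osmolar gap = measured − calculated = 286 − 287.7 = -1.7 mOsm/kg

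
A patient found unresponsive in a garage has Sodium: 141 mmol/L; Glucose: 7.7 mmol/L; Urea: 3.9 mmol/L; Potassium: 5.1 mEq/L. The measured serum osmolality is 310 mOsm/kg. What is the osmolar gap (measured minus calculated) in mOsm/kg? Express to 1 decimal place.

Calculated osmolality = 2·Na + glucose + urea
= 2·141 + 7.7 + 3.9
= 282 + 7.70 + 3.90
= 293.6 mOsm/kg ≈ 293.6 mOsm/kg
Osmolar gap = measured − calculated = 310 − 293.6 = 16.4 mOsm/kg

16.4 mOsm/kg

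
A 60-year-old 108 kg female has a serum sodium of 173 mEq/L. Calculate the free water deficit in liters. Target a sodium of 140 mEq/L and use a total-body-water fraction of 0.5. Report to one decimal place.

12.7 L

TBW = 0.5 · 108 = 54 L
Free water deficit = TBW · (Na/140 − 1)
= 54 · (173/140 − 1)
= 54 · 0.2357
= 12.73 L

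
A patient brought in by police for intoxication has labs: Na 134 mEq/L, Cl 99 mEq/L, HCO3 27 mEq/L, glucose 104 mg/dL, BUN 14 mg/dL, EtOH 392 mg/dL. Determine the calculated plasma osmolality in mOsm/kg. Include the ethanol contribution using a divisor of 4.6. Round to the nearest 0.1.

Calculated osmolality = 2·Na + glucose/18 + BUN/2.8 + ethanol/4.6
= 2·134 + 104/18 + 14/2.8 + 392/4.6
= 268 + 5.78 + 5 + 85.22
= 364 mOsm/kg

364.0 mOsm/kg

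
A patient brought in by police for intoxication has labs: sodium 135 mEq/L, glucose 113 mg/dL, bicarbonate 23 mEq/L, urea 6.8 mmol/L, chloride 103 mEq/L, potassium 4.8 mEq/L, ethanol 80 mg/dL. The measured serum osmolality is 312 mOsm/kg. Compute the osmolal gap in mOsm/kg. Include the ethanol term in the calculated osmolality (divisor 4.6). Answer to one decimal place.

Calculated osmolality = 2·Na + glucose/18 + urea + ethanol/4.6
= 2·135 + 113/18 + 6.8 + 80/4.6
= 270 + 6.28 + 6.80 + 17.39
= 300.47 mOsm/kg ≈ 300.5 mOsm/kg
Osmolar gap = measured − calculated = 312 − 300.5 = 11.5 mOsm/kg

11.5 mOsm/kg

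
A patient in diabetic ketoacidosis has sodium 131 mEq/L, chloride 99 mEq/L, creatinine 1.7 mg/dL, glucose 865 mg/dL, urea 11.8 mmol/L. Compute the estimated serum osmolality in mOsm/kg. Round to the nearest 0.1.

321.9 mOsm/kg

Calculated osmolality = 2·Na + glucose/18 + urea
= 2·131 + 865/18 + 11.8
= 262 + 48.06 + 11.80
= 321.86 mOsm/kg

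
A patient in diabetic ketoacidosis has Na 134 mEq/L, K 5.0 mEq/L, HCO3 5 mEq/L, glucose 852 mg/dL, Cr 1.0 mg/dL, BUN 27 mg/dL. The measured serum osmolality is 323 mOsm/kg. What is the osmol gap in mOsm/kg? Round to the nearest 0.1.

Calculated osmolality = 2·Na + glucose/18 + BUN/2.8
= 2·134 + 852/18 + 27/2.8
= 268 + 47.33 + 9.64
= 324.97 mOsm/kg ≈ 325.0 mOsm/kg
Osmolar gap = measured − calculated = 323 − 325.0 = -2.0 mOsm/kg

-2.0 mOsm/kg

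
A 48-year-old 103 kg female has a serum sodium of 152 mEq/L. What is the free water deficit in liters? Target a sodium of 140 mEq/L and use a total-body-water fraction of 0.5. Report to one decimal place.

4.4 L

TBW = 0.5 · 103 = 51.5 L
Free water deficit = TBW · (Na/140 − 1)
= 51.5 · (152/140 − 1)
= 51.5 · 0.0857
= 4.41 L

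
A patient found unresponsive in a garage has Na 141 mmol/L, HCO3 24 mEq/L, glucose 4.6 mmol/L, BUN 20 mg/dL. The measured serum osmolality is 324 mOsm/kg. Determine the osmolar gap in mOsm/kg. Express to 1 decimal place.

30.3 mOsm/kg

Calculated osmolality = 2·Na + glucose + BUN/2.8
= 2·141 + 4.6 + 20/2.8
= 282 + 4.60 + 7.14
= 293.74 mOsm/kg ≈ 293.7 mOsm/kg
Osmolar gap = measured − calculated = 324 − 293.7 = 30.3 mOsm/kg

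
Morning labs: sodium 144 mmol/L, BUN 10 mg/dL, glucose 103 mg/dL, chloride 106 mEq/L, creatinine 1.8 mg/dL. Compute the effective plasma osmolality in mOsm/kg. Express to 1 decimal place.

Effective osmolality excludes urea (freely permeant across cell membranes):
2·Na + glucose/18
= 2·144 + 103/18
= 288 + 5.72
= 293.72 mOsm/kg

293.7 mOsm/kg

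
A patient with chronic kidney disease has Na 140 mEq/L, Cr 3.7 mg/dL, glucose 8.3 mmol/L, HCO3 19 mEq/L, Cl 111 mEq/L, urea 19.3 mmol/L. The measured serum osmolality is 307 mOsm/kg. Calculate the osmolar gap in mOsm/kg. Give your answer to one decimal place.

Calculated osmolality = 2·Na + glucose + urea
= 2·140 + 8.3 + 19.3
= 280 + 8.30 + 19.30
= 307.6 mOsm/kg ≈ 307.6 mOsm/kg
Osmolar gap = measured − calculated = 307 − 307.6 = -0.6 mOsm/kg

-0.6 mOsm/kg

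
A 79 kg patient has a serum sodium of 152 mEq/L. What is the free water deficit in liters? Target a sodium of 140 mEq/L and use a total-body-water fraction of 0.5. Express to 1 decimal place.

TBW = 0.5 · 79 = 39.5 L
Free water deficit = TBW · (Na/140 − 1)
= 39.5 · (152/140 − 1)
= 39.5 · 0.0857
= 3.39 L

3.4 L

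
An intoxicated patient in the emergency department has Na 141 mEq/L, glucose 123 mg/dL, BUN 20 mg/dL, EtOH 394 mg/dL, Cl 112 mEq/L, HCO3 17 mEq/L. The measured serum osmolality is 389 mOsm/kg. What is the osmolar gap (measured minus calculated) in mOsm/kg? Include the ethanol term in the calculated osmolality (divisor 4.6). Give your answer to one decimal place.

Calculated osmolality = 2·Na + glucose/18 + BUN/2.8 + ethanol/4.6
= 2·141 + 123/18 + 20/2.8 + 394/4.6
= 282 + 6.83 + 7.14 + 85.65
= 381.62 mOsm/kg ≈ 381.6 mOsm/kg
Osmolar gap = measured − calculated = 389 − 381.6 = 7.4 mOsm/kg

7.4 mOsm/kg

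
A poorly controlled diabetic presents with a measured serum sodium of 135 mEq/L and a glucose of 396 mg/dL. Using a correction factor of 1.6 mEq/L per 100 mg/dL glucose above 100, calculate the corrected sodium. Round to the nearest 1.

140 mEq/L

Corrected Na = measured Na + 1.6 · (glucose − 100)/100
= 135 + 1.6 · (396 − 100)/100
= 135 + 4.7
= 139.7 mEq/L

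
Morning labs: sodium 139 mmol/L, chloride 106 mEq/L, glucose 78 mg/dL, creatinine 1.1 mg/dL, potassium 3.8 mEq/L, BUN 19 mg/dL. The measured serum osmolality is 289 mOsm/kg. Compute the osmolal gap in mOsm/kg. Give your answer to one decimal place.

Calculated osmolality = 2·Na + glucose/18 + BUN/2.8
= 2·139 + 78/18 + 19/2.8
= 278 + 4.33 + 6.79
= 289.12 mOsm/kg ≈ 289.1 mOsm/kg
Osmolar gap = measured − calculated = 289 − 289.1 = -0.1 mOsm/kg

-0.1 mOsm/kg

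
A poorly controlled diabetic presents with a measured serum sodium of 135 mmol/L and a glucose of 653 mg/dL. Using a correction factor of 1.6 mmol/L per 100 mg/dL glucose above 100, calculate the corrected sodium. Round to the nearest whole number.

144 mmol/L

Corrected Na = measured Na + 1.6 · (glucose − 100)/100
= 135 + 1.6 · (653 − 100)/100
= 135 + 8.8
= 143.8 mmol/L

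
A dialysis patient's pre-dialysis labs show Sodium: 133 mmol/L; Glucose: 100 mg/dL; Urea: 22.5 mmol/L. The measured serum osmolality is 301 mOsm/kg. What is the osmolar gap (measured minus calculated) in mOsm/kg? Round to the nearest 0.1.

6.9 mOsm/kg

Calculated osmolality = 2·Na + glucose/18 + urea
= 2·133 + 100/18 + 22.5
= 266 + 5.56 + 22.50
= 294.06 mOsm/kg ≈ 294.1 mOsm/kg
Osmolar gap = measured − calculated = 301 − 294.1 = 6.9 mOsm/kg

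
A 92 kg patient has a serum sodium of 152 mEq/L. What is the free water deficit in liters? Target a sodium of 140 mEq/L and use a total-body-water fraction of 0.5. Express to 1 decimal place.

TBW = 0.5 · 92 = 46 L
Free water deficit = TBW · (Na/140 − 1)
= 46 · (152/140 − 1)
= 46 · 0.0857
= 3.94 L

3.9 L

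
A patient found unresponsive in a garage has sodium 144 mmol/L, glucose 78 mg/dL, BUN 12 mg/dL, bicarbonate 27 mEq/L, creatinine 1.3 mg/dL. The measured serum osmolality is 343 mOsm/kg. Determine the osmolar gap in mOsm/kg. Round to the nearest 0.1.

46.4 mOsm/kg

Calculated osmolality = 2·Na + glucose/18 + BUN/2.8
= 2·144 + 78/18 + 12/2.8
= 288 + 4.33 + 4.29
= 296.62 mOsm/kg ≈ 296.6 mOsm/kg
Osmolar gap = measured − calculated = 343 − 296.6 = 46.4 mOsm/kg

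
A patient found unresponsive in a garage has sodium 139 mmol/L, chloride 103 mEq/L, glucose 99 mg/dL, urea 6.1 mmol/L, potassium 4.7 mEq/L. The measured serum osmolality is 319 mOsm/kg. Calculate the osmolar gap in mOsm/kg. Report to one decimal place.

29.4 mOsm/kg

Calculated osmolality = 2·Na + glucose/18 + urea
= 2·139 + 99/18 + 6.1
= 278 + 5.50 + 6.10
= 289.6 mOsm/kg ≈ 289.6 mOsm/kg
Osmolar gap = measured − calculated = 319 − 289.6 = 29.4 mOsm/kg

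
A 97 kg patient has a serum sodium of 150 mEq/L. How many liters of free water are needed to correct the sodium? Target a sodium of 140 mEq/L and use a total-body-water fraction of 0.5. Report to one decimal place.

TBW = 0.5 · 97 = 48.5 L
Free water deficit = TBW · (Na/140 − 1)
= 48.5 · (150/140 − 1)
= 48.5 · 0.0714
= 3.46 L

3.5 L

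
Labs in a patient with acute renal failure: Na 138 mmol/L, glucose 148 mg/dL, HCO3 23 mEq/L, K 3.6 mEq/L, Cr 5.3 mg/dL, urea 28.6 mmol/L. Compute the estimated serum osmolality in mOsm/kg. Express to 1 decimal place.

312.8 mOsm/kg

Calculated osmolality = 2·Na + glucose/18 + urea
= 2·138 + 148/18 + 28.6
= 276 + 8.22 + 28.60
= 312.82 mOsm/kg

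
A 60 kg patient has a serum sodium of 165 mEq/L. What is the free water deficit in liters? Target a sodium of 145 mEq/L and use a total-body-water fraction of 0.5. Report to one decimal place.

4.1 L

TBW = 0.5 · 60 = 30 L
Free water deficit = TBW · (Na/145 − 1)
= 30 · (165/145 − 1)
= 30 · 0.1379
= 4.14 L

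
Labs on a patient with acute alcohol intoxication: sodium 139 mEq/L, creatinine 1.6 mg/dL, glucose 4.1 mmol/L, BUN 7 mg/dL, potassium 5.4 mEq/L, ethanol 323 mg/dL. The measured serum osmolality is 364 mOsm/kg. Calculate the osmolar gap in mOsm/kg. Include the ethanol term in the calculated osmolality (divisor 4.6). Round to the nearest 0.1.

Calculated osmolality = 2·Na + glucose + BUN/2.8 + ethanol/4.6
= 2·139 + 4.1 + 7/2.8 + 323/4.6
= 278 + 4.10 + 2.50 + 70.22
= 354.82 mOsm/kg ≈ 354.8 mOsm/kg
Osmolar gap = measured − calculated = 364 − 354.8 = 9.2 mOsm/kg

9.2 mOsm/kg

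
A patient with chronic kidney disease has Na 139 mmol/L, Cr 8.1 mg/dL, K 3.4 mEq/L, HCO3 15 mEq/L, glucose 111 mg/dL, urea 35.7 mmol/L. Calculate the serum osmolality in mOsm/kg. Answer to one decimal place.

Calculated osmolality = 2·Na + glucose/18 + urea
= 2·139 + 111/18 + 35.7
= 278 + 6.17 + 35.70
= 319.87 mOsm/kg

319.9 mOsm/kg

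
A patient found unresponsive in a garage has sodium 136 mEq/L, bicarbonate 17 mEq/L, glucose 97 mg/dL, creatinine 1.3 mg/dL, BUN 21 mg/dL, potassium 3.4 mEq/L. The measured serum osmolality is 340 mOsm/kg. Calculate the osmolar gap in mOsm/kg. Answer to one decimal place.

55.1 mOsm/kg

Calculated osmolality = 2·Na + glucose/18 + BUN/2.8
= 2·136 + 97/18 + 21/2.8
= 272 + 5.39 + 7.50
= 284.89 mOsm/kg ≈ 284.9 mOsm/kg
Osmolar gap = measured − calculated = 340 − 284.9 = 55.1 mOsm/kg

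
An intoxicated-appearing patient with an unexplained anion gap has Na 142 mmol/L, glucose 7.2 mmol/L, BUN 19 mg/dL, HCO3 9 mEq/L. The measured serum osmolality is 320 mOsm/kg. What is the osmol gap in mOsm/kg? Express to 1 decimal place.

22.0 mOsm/kg

Calculated osmolality = 2·Na + glucose + BUN/2.8
= 2·142 + 7.2 + 19/2.8
= 284 + 7.20 + 6.79
= 297.99 mOsm/kg ≈ 298.0 mOsm/kg
Osmolar gap = measured − calculated = 320 − 298.0 = 22.0 mOsm/kg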